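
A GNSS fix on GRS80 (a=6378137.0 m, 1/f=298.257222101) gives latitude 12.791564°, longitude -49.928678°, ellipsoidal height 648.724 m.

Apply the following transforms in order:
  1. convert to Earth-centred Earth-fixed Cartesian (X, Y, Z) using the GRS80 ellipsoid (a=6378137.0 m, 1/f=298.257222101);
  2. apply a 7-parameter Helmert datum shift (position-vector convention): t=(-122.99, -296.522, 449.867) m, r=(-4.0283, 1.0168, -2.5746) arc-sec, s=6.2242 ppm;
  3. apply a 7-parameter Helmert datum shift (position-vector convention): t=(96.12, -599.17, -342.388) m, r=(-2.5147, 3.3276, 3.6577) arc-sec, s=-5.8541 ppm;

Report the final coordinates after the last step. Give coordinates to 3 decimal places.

X=4005060.307 m, Y=-4761793.780 m, Z=1403245.939 m

start: φ=12.791564°, λ=-49.928678°, h=648.724 m
→ ECEF (a=6378137.000, f=1/298.257222101): X=4005031.1288, Y=-4760961.8686, Z=1403071.2672
→ Helmert 7p (PV): X=4004880.5567, Y=-4761310.6131, Z=1403603.1049
→ Helmert 7p (PV): X=4005060.3074, Y=-4761793.7796, Z=1403245.9388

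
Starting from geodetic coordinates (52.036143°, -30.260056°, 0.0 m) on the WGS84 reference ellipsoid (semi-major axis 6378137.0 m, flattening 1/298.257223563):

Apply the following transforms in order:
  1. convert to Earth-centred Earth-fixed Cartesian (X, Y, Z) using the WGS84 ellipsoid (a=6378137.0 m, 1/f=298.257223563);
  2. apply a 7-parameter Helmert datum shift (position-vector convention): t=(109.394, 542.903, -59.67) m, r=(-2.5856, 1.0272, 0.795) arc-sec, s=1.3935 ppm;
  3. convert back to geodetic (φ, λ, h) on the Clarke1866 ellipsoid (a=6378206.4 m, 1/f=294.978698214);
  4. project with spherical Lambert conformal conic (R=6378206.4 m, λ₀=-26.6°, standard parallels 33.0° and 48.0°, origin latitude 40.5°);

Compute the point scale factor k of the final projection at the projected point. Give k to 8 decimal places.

1.01271943

start: φ=52.036143°, λ=-30.260056°, h=0.000 m
→ ECEF (a=6378137.000, f=1/298.257223563): X=3396072.6819, Y=-1981329.8953, Z=5005278.2582
→ Helmert 7p (PV): X=3396219.3712, Y=-1980713.9209, Z=5005233.4872
→ geod (Bowring, a=6378206.400): φ=52.03927254°, λ=-30.25122518°, h=-69.9746 m
→ into lcc (λ₀=-26.6°): φ=52.03927254°, λ−λ₀=-3.65122518°
scale k = 1.01271943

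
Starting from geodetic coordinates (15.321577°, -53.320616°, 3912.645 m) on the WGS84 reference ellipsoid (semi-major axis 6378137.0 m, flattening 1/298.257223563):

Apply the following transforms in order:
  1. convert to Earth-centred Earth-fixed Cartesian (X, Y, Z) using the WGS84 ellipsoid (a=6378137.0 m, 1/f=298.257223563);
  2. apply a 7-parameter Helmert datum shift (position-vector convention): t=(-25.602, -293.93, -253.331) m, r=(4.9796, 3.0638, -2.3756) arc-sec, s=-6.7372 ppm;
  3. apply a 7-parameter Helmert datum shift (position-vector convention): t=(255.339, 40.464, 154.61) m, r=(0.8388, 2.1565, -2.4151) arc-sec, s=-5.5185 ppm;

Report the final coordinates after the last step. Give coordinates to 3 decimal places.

start: φ=15.321577°, λ=-53.320616°, h=3912.645 m
→ ECEF (a=6378137.000, f=1/298.257223563): X=3677596.5465, Y=-4937581.0665, Z=1675478.1116
→ Helmert 7p (PV): X=3677514.1879, Y=-4937924.5353, Z=1675039.6657
→ Helmert 7p (PV): X=3677708.9284, Y=-4937906.6919, Z=1675126.5033

X=3677708.928 m, Y=-4937906.692 m, Z=1675126.503 m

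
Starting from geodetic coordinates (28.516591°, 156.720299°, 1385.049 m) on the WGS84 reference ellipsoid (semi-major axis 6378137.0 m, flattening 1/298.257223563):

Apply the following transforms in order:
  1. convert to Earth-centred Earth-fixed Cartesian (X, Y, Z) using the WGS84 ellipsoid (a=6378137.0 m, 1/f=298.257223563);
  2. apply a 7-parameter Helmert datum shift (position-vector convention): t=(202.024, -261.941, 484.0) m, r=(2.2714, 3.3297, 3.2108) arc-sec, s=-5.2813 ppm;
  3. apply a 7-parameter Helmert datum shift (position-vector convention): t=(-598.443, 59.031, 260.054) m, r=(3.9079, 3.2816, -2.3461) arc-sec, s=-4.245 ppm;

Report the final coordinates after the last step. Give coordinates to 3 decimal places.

start: φ=28.516591°, λ=156.720299°, h=1385.049 m
→ ECEF (a=6378137.000, f=1/298.257223563): X=-5153115.6381, Y=2217118.2558, Z=3027593.8493
→ Helmert 7p (PV): X=-5152872.0376, Y=2216731.0506, Z=3028169.4601
→ Helmert 7p (PV): X=-5153375.2163, Y=2216781.9097, Z=3028540.6376

X=-5153375.216 m, Y=2216781.910 m, Z=3028540.638 m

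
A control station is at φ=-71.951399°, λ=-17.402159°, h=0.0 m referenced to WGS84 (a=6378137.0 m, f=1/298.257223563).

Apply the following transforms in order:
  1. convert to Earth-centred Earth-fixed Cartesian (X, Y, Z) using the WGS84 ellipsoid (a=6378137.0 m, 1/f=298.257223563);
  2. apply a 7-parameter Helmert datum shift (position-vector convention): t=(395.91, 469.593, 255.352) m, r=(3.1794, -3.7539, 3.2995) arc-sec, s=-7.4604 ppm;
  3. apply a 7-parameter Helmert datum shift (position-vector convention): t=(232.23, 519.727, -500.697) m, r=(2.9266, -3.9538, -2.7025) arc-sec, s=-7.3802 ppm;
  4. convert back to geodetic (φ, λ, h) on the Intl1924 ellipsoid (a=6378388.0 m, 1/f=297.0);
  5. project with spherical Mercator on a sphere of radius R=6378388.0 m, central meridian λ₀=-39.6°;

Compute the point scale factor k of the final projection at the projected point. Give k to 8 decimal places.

3.22713288

start: φ=-71.951399°, λ=-17.402159°, h=0.000 m
→ ECEF (a=6378137.000, f=1/298.257223563): X=1891381.4182, Y=-592801.2785, Z=-6042008.2273
→ Helmert 7p (PV): X=1891882.6606, Y=-592203.8760, Z=-6041682.5151
→ Helmert 7p (PV): X=1892208.9786, Y=-591618.8437, Z=-6042110.7614
→ geod (Bowring, a=6378388.000): φ=-71.94844810°, λ=-17.36239762°, h=64.3128 m
→ into merc (λ₀=-39.6°): φ=-71.94844810°, λ−λ₀=22.23760238°
scale k = 3.22713288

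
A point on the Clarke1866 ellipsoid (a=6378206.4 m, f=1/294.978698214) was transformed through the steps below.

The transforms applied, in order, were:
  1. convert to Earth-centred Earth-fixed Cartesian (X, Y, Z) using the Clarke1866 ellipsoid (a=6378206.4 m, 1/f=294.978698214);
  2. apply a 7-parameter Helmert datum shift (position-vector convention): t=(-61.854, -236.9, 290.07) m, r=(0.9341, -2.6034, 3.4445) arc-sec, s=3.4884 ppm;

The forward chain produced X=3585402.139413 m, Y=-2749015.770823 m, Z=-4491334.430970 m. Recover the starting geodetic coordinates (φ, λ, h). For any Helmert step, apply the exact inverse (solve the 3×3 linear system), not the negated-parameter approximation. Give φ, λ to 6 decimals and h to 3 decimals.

φ=-45.027843°, λ=-37.477005°, h=3263.752 m

start: X=3585402.1394, Y=-2749015.7708, Z=-4491334.4310 m
→ Helmert⁻¹: X=3585348.8899, Y=-2748849.4963, Z=-4491641.6369
→ geod (Bowring, a=6378206.400): φ=-45.02784300°, λ=-37.47700500°, h=3263.7520 m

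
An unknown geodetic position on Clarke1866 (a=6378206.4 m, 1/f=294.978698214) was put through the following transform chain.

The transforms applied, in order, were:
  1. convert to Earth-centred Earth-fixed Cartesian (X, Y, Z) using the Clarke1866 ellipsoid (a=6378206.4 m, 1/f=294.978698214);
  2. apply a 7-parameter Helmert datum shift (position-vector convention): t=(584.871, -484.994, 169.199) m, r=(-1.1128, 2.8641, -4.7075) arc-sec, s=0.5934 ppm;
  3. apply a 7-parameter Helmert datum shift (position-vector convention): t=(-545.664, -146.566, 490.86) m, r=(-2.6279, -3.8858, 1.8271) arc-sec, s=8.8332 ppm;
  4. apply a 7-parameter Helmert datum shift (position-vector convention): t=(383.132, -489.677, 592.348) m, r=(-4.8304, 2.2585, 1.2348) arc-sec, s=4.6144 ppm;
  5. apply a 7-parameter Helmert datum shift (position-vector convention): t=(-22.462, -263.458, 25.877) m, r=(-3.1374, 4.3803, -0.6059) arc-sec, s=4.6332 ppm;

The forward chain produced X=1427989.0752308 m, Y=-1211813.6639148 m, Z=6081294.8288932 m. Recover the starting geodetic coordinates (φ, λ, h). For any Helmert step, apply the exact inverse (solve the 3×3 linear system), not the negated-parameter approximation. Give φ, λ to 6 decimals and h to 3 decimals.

φ=72.997714°, λ=-40.304765°, h=3018.090 m

start: X=1427989.0752, Y=-1211813.6639, Z=6081294.8289 m
→ Helmert⁻¹: X=1427879.3369, Y=-1211632.8974, Z=6081252.6696
→ Helmert⁻¹: X=1427415.7867, Y=-1211288.5755, Z=6080619.5261
→ Helmert⁻¹: X=1428052.6493, Y=-1211221.4233, Z=6080032.6252
→ Helmert⁻¹: X=1427410.1411, Y=-1210735.9345, Z=6079873.1069
→ geod (Bowring, a=6378206.400): φ=72.99771400°, λ=-40.30476500°, h=3018.0900 m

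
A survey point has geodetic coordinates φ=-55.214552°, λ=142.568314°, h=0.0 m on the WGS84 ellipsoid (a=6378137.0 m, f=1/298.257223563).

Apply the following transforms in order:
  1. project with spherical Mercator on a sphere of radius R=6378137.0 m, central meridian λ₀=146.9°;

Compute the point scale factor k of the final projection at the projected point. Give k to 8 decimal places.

1.75283304

start: φ=-55.214552°, λ=142.568314°, h=0.000 m
→ into merc (λ₀=146.9°): φ=-55.21455200°, λ−λ₀=-4.33168600°
scale k = 1.75283304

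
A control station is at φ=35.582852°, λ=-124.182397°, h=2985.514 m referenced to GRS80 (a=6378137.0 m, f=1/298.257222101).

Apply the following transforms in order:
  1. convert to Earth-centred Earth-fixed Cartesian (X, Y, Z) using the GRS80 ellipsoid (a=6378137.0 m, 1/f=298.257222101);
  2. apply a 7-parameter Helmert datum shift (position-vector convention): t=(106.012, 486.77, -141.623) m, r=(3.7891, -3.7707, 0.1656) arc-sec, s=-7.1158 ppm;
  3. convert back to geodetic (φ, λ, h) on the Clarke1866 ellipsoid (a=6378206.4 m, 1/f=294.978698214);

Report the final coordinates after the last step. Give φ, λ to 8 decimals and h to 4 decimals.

start: φ=35.582852°, λ=-124.182397°, h=2985.514 m
→ ECEF (a=6378137.000, f=1/298.257222101): X=-2918981.4624, Y=-4297990.6063, Z=3692385.0606
→ Helmert 7p (PV): X=-2918918.7284, Y=-4297543.4251, Z=3692084.8484
→ geod (Bowring, a=6378206.400): φ=35.58480292°, λ=-124.18459552°, h=2492.2864 m

φ=35.58480292°, λ=-124.18459552°, h=2492.2864 m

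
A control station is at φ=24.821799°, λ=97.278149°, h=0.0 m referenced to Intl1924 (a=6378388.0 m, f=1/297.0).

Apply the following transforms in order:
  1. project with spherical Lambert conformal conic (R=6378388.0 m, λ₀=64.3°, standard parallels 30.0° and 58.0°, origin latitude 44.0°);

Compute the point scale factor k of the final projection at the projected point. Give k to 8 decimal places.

start: φ=24.821799°, λ=97.278149°, h=0.000 m
→ into lcc (λ₀=64.3°): φ=24.82179900°, λ−λ₀=32.97814900°
scale k = 1.02488545

1.02488545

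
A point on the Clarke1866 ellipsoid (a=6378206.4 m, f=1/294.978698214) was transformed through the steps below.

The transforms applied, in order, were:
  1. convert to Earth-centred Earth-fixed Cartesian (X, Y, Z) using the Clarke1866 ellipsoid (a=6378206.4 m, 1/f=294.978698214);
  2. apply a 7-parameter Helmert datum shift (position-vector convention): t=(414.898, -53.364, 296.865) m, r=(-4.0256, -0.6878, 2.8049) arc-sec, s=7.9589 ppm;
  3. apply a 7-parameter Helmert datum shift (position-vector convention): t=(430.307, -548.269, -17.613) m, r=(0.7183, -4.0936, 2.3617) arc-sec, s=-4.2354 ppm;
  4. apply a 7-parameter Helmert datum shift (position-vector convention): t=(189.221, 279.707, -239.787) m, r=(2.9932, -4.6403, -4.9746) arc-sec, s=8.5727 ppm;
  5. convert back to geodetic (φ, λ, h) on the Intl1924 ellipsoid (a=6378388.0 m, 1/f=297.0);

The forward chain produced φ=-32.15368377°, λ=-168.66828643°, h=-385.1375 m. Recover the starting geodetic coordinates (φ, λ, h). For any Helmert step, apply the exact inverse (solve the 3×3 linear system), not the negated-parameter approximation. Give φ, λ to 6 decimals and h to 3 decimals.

φ=-32.148056°, λ=-168.674214°, h=584.801 m

start: φ=-32.153684°, λ=-168.668286°, h=-385.137 m
→ ECEF (a=6378388.000, f=1/297.0): X=-5299553.2855, Y=-1062006.0368, Z=-3374716.7633
→ Helmert⁻¹: X=-5299747.3613, Y=-1062453.4202, Z=-3374313.4030
→ Helmert⁻¹: X=-5300279.2405, Y=-1061860.7118, Z=-3374201.1926
→ Helmert⁻¹: X=-5300677.6405, Y=-1061660.9572, Z=-3374474.2453
→ geod (Bowring, a=6378206.400): φ=-32.14805600°, λ=-168.67421400°, h=584.8010 m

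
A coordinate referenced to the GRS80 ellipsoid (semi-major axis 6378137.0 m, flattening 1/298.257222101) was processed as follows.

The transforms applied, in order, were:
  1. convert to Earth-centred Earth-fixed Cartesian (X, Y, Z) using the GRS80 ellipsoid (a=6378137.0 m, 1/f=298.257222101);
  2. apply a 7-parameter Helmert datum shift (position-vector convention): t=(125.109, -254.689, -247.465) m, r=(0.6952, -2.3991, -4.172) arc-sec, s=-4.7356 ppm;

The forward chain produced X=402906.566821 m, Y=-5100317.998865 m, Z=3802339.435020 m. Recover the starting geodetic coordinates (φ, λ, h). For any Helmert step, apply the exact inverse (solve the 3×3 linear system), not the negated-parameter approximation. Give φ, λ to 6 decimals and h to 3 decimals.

start: X=402906.5668, Y=-5100317.9989, Z=3802339.4350 m
→ Helmert⁻¹: X=402930.7502, Y=-5100066.4956, Z=3802617.4105
→ geod (Bowring, a=6378137.000): φ=36.80720500°, λ=-85.48273000°, h=3894.2780 m

φ=36.807205°, λ=-85.482730°, h=3894.278 m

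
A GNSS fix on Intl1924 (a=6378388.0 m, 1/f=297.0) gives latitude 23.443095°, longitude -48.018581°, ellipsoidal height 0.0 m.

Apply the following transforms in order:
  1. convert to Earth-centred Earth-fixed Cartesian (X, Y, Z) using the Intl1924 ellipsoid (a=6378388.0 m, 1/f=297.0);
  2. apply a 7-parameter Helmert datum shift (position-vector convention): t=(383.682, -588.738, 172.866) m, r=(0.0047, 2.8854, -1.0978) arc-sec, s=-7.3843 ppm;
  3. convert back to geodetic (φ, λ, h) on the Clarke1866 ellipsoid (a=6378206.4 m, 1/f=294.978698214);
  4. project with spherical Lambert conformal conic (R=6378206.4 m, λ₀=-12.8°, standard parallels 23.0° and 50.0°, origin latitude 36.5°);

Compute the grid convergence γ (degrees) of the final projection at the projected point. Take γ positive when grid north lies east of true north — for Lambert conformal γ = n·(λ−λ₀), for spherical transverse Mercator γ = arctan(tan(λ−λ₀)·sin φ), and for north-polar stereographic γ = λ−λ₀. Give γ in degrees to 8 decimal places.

-21.14922228

start: φ=23.443095°, λ=-48.018581°, h=0.000 m
→ ECEF (a=6378388.000, f=1/297.0): X=3916351.0393, Y=-4352386.1523, Z=2521848.3570
→ Helmert 7p (PV): X=3916717.9147, Y=-4352963.6522, Z=2521947.7170
→ geod (Bowring, a=6378206.400): φ=23.44245823°, λ=-48.01969217°, h=863.2577 m
→ into lcc (λ₀=-12.8°): φ=23.44245823°, λ−λ₀=-35.21969217°
convergence γ = -21.14922228°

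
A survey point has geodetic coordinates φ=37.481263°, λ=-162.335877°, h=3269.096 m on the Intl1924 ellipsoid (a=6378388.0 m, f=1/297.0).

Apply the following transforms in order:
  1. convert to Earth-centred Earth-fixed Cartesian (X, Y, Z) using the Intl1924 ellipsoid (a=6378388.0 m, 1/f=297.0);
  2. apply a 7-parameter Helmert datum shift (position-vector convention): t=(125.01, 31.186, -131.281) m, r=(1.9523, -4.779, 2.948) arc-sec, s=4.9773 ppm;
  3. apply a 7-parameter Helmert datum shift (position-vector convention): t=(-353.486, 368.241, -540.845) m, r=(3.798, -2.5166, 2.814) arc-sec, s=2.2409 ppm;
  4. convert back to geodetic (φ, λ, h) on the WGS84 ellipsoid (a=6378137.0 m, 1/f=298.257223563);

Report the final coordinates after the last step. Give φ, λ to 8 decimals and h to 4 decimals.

φ=37.47271554°, λ=-162.33866950°, h=3199.1293 m

start: φ=37.481263°, λ=-162.335877°, h=3269.096 m
→ ECEF (a=6378388.000, f=1/297.0): X=-4831425.5143, Y=-1538571.7998, Z=3861965.5463
→ Helmert 7p (PV): X=-4831392.0412, Y=-1538653.8780, Z=3861726.9837
→ Helmert 7p (PV): X=-4831782.4788, Y=-1538426.1052, Z=3861107.5137
→ geod (Bowring, a=6378137.000): φ=37.47271554°, λ=-162.33866950°, h=3199.1293 m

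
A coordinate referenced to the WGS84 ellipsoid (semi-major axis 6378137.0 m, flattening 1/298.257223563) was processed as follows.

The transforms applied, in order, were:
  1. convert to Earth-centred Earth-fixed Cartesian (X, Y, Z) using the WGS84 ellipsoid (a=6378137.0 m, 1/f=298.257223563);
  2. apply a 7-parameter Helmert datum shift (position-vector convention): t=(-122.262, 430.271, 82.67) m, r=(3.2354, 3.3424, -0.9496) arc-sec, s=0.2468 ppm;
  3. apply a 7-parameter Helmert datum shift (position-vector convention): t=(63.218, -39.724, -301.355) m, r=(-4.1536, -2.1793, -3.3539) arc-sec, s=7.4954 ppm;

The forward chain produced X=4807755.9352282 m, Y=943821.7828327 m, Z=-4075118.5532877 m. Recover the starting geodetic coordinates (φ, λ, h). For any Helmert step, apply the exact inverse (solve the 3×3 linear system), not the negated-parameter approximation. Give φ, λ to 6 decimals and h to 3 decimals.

φ=-39.939027°, λ=11.103365°, h=3177.587 m

start: X=4807755.9352, Y=943821.7828, Z=-4075118.5533 m
→ Helmert⁻¹: X=4807598.2794, Y=944014.6601, Z=-4074818.4412
→ Helmert⁻¹: X=4807781.0413, Y=943542.3738, Z=-4074836.9983
→ geod (Bowring, a=6378137.000): φ=-39.93902700°, λ=11.10336500°, h=3177.5870 m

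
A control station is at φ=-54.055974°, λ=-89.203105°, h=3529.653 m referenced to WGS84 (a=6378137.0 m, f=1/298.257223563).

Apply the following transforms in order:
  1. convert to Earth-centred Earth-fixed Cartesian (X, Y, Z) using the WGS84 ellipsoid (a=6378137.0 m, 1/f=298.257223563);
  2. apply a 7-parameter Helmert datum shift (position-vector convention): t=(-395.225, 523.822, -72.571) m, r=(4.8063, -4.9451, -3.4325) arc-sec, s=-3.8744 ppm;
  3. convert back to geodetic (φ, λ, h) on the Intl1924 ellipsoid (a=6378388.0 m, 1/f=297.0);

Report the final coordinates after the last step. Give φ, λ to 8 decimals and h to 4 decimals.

start: φ=-54.055974°, λ=-89.203105°, h=3529.653 m
→ ECEF (a=6378137.000, f=1/298.257223563): X=52214.0112, Y=-3753881.7100, Z=-5143260.9723
→ Helmert 7p (PV): X=51879.4217, Y=-3753224.3671, Z=-5143399.8355
→ geod (Bowring, a=6378388.000): φ=-54.06229855°, λ=-89.20807223°, h=3062.3884 m

φ=-54.06229855°, λ=-89.20807223°, h=3062.3884 m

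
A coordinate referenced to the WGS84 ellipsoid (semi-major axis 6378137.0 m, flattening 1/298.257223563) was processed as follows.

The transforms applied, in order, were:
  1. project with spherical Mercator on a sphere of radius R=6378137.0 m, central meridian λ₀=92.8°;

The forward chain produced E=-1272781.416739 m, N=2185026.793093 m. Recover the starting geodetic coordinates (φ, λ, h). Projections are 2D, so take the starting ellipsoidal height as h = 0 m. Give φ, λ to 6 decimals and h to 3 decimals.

start: E=-1272781.4167, N=2185026.7931 m
→ merc⁻¹: φ=19.25538700°, λ=81.36641000°

φ=19.255387°, λ=81.366410°, h=0.000 m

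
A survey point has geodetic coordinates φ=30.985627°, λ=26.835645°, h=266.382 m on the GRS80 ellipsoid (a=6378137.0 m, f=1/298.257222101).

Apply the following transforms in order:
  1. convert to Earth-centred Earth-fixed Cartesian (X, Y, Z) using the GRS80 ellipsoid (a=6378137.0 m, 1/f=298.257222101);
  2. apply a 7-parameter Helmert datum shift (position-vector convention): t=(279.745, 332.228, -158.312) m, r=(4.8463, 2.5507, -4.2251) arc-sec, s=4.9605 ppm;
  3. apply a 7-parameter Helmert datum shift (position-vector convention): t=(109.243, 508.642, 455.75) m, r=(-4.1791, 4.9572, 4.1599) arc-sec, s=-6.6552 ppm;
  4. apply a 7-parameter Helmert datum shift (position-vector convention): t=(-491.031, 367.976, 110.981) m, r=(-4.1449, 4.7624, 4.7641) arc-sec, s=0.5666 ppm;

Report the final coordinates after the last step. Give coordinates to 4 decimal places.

X=4883652.1687 m, Y=2472081.9141 m, Z=3264737.1584 m

start: φ=30.985627°, λ=26.835645°, h=266.382 m
→ ECEF (a=6378137.000, f=1/298.257222101): X=4883621.8224, Y=2470709.5420, Z=3264664.6357
→ Helmert 7p (PV): X=4884016.7740, Y=2470877.2846, Z=3264520.1771
→ Helmert 7p (PV): X=4884122.1375, Y=2471534.1230, Z=3264786.7616
→ Helmert 7p (PV): X=4883652.1687, Y=2472081.9141, Z=3264737.1584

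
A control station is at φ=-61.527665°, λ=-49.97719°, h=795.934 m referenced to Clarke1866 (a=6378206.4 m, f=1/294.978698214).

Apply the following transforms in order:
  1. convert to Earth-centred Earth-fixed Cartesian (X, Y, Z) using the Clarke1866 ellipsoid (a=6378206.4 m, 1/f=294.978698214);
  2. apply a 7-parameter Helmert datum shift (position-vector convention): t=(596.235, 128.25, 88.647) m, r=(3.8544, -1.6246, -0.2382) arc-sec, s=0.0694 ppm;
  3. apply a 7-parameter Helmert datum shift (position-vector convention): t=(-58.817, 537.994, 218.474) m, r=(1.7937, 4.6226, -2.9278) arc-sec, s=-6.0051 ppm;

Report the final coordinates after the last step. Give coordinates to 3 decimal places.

start: φ=-61.527665°, λ=-49.977190°, h=795.934 m
→ ECEF (a=6378206.400, f=1/294.978698214): X=1960836.0163, Y=-2334944.9279, Z=-5584115.9304
→ Helmert 7p (PV): X=1961473.6730, Y=-2334714.7559, Z=-5584055.8591
→ Helmert 7p (PV): X=1961244.7940, Y=-2334142.0242, Z=-5583868.1134

X=1961244.794 m, Y=-2334142.024 m, Z=-5583868.113 m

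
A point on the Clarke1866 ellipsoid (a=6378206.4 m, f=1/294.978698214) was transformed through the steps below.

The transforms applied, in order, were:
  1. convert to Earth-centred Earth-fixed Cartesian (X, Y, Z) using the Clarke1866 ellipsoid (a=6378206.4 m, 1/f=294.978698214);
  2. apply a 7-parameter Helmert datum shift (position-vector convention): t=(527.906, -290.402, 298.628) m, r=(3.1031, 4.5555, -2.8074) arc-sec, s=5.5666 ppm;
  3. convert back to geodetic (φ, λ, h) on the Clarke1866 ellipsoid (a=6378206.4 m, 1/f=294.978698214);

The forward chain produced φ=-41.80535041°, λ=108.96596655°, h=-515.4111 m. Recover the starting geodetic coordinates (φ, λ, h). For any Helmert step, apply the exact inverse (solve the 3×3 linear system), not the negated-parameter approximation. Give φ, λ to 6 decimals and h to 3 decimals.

start: φ=-41.805350°, λ=108.965967°, h=-515.411 m
→ ECEF (a=6378206.400, f=1/294.978698214): X=-1547415.7940, Y=4502708.5128, Z=-4228968.6729
→ Helmert⁻¹: X=-1547902.9625, Y=4502889.1533, Z=-4229345.6875
→ geod (Bowring, a=6378206.400): φ=-41.80590500°, λ=108.97080400°, h=-18.7140 m

φ=-41.805905°, λ=108.970804°, h=-18.714 m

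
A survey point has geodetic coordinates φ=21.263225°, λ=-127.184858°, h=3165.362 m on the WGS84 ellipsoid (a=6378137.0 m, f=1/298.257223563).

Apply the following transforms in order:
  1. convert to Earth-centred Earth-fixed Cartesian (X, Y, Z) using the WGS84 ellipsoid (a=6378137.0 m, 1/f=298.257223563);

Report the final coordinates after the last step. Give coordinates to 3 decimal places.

X=-3595814.951 m, Y=-4739911.853 m, Z=2299727.074 m

start: φ=21.263225°, λ=-127.184858°, h=3165.362 m
→ ECEF (a=6378137.000, f=1/298.257223563): X=-3595814.9512, Y=-4739911.8532, Z=2299727.0739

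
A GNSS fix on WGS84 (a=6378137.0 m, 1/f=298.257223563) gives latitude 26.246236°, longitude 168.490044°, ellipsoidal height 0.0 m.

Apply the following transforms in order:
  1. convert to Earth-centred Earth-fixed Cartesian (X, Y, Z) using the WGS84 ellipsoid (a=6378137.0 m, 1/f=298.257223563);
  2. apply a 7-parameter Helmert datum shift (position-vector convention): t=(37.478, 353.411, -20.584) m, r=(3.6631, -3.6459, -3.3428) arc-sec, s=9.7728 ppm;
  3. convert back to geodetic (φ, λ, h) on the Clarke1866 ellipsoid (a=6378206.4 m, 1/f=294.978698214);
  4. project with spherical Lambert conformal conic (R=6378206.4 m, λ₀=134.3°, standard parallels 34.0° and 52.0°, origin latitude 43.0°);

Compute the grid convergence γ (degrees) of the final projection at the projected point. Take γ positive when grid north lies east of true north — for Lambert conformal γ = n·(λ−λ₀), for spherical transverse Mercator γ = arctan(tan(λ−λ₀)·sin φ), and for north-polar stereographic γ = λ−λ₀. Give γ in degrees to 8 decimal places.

start: φ=26.246236°, λ=168.490044°, h=0.000 m
→ ECEF (a=6378137.000, f=1/298.257223563): X=-5609195.2655, Y=1142218.7371, Z=2803555.6861
→ Helmert 7p (PV): X=-5609243.6493, Y=1142624.4269, Z=2803483.6377
→ geod (Bowring, a=6378206.400): φ=26.24684032°, λ=168.48616175°, h=60.2797 m
→ into lcc (λ₀=134.3°): φ=26.24684032°, λ−λ₀=34.18616175°
convergence γ = 23.41226961°

23.41226961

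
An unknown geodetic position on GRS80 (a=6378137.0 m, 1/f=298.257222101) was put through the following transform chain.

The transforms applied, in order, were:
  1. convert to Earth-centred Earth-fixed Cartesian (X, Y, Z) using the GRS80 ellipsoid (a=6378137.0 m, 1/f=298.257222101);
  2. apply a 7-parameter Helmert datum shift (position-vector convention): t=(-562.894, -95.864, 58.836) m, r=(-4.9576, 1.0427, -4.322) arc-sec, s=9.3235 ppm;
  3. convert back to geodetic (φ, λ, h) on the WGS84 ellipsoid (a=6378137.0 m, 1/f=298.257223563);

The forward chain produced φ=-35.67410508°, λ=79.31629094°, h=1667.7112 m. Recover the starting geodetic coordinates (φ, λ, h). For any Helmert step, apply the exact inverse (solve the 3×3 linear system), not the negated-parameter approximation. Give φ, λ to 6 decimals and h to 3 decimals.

start: φ=-35.674105°, λ=79.316291°, h=1667.711 m
→ ECEF (a=6378137.000, f=1/298.257223563): X=961886.1453, Y=5098584.3042, Z=-3699849.9062
→ Helmert⁻¹: X=962351.9316, Y=5098741.7198, Z=-3699746.8327
→ geod (Bowring, a=6378137.000): φ=-35.67208400°, λ=79.31155900°, h=1803.4260 m

φ=-35.672084°, λ=79.311559°, h=1803.426 m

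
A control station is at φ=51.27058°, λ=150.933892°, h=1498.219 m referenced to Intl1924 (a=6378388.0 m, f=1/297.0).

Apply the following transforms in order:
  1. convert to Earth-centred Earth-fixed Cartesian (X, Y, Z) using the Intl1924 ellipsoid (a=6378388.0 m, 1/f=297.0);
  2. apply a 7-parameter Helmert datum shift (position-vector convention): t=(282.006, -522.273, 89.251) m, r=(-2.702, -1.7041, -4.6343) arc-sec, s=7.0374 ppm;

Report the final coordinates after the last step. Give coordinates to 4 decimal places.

start: φ=51.270580°, λ=150.933892°, h=1498.219 m
→ ECEF (a=6378388.000, f=1/297.0): X=-3495995.5241, Y=1943138.4122, Z=4953698.6976
→ Helmert 7p (PV): X=-3495735.3889, Y=1942773.2537, Z=4953768.4720

X=-3495735.3889 m, Y=1942773.2537 m, Z=4953768.4720 m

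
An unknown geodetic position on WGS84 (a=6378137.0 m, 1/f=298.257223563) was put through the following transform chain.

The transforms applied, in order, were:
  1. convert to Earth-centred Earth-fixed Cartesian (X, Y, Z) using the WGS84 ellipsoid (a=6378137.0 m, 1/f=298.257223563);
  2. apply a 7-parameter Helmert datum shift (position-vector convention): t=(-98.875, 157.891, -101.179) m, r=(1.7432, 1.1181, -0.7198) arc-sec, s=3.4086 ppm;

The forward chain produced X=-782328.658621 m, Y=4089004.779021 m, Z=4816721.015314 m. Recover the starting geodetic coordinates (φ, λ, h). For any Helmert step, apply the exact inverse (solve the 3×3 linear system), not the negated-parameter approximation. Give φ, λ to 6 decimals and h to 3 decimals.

start: X=-782328.6586, Y=4089004.7790, Z=4816721.0153 m
→ Helmert⁻¹: X=-782267.4965, Y=4088870.9288, Z=4816766.9792
→ geod (Bowring, a=6378137.000): φ=49.35412900°, λ=100.83073800°, h=609.0940 m

φ=49.354129°, λ=100.830738°, h=609.094 m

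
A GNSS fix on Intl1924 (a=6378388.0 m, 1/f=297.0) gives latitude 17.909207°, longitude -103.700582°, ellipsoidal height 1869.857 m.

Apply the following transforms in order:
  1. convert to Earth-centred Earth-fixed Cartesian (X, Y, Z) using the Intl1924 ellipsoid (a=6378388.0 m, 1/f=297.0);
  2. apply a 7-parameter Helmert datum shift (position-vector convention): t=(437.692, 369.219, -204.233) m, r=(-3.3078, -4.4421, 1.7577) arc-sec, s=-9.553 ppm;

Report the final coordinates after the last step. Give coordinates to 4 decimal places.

start: φ=17.909207°, λ=-103.700582°, h=1869.857 m
→ ECEF (a=6378388.000, f=1/297.0): X=-1438385.7056, Y=-5900234.8269, Z=1949423.6846
→ Helmert 7p (PV): X=-1437925.9761, Y=-5899790.2382, Z=1949264.4713

X=-1437925.9761 m, Y=-5899790.2382 m, Z=1949264.4713 m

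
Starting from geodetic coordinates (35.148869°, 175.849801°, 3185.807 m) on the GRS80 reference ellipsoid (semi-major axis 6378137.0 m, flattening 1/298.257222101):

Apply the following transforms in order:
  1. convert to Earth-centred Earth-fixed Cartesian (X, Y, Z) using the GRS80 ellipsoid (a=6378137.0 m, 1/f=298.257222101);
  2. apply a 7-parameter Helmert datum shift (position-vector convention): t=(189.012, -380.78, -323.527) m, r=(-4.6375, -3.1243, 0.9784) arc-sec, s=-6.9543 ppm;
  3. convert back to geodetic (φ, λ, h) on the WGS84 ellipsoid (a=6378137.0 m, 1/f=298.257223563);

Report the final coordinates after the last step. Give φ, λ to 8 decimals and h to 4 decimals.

φ=35.14664654°, λ=175.85323396°, h=2778.2241 m

start: φ=35.148869°, λ=175.849801°, h=3185.807 m
→ ECEF (a=6378137.000, f=1/298.257222101): X=-5209843.7099, Y=378034.5244, Z=3653217.6294
→ Helmert 7p (PV): X=-5209675.5953, Y=377708.5387, Z=3652781.2844
→ geod (Bowring, a=6378137.000): φ=35.14664654°, λ=175.85323396°, h=2778.2241 m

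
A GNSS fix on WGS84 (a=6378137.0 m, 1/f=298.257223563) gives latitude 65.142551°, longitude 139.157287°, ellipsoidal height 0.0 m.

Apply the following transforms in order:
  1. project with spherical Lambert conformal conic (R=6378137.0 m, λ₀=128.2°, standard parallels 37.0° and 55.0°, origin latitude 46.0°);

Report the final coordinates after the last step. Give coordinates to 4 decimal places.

E=538438.5445 m, N=2185076.9569 m

start: φ=65.142551°, λ=139.157287°, h=0.000 m
→ lcc (R=6378137.0, λ₀=128.2°): E=538438.5445, N=2185076.9569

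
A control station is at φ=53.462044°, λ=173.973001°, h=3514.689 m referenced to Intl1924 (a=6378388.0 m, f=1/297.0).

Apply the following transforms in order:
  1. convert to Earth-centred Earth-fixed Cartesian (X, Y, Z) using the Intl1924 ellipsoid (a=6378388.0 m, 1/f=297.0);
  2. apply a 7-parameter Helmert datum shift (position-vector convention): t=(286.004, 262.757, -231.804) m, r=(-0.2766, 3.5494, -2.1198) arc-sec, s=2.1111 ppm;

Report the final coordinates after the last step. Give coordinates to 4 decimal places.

start: φ=53.462044°, λ=173.973001°, h=3514.689 m
→ ECEF (a=6378388.000, f=1/297.0): X=-3786718.4645, Y=399804.3327, Z=5104249.7732
→ Helmert 7p (PV): X=-3786348.5118, Y=400113.6950, Z=5104093.3705

X=-3786348.5118 m, Y=400113.6950 m, Z=5104093.3705 m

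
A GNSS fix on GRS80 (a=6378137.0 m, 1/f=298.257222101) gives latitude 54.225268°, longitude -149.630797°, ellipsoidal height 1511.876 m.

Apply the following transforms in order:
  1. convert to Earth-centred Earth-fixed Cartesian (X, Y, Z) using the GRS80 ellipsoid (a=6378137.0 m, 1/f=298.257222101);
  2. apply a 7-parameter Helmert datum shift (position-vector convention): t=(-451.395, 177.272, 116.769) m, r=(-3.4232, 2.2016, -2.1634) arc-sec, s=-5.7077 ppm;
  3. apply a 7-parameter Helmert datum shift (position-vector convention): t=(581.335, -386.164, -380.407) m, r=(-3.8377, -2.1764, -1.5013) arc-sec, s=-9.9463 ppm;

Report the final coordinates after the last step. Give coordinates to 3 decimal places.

start: φ=54.225268°, λ=-149.630797°, h=1511.876 m
→ ECEF (a=6378137.000, f=1/298.257222101): X=-3224906.6537, Y=-1889712.1496, Z=5152668.6186
→ Helmert 7p (PV): X=-3225304.4644, Y=-1889404.7536, Z=5152821.7608
→ Helmert 7p (PV): X=-3224759.1709, Y=-1889652.7790, Z=5152391.2242

X=-3224759.171 m, Y=-1889652.779 m, Z=5152391.224 m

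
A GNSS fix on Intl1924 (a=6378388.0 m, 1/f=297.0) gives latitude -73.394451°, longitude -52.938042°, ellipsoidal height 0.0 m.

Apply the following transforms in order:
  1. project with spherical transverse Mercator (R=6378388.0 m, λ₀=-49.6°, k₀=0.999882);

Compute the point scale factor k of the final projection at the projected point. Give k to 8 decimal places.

start: φ=-73.394451°, λ=-52.938042°, h=0.000 m
→ into tm (λ₀=-49.6°): φ=-73.39445100°, λ−λ₀=-3.33804200°
scale k = 1.00002046

1.00002046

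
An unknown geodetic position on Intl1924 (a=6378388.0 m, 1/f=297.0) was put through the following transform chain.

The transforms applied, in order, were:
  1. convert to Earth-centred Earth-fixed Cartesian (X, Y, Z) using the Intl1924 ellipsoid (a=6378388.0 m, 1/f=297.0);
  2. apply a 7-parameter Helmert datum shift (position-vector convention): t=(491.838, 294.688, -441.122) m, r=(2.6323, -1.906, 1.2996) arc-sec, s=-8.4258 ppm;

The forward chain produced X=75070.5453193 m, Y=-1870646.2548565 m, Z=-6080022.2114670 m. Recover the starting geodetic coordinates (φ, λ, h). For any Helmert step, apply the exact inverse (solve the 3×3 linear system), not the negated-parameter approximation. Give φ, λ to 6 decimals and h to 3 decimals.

start: X=75070.5453, Y=-1870646.2549, Z=-6080022.2115 m
→ Helmert⁻¹: X=74511.3681, Y=-1871034.7631, Z=-6079609.1261
→ geod (Bowring, a=6378388.000): φ=-72.98955700°, λ=-87.71948000°, h=2679.8780 m

φ=-72.989557°, λ=-87.719480°, h=2679.878 m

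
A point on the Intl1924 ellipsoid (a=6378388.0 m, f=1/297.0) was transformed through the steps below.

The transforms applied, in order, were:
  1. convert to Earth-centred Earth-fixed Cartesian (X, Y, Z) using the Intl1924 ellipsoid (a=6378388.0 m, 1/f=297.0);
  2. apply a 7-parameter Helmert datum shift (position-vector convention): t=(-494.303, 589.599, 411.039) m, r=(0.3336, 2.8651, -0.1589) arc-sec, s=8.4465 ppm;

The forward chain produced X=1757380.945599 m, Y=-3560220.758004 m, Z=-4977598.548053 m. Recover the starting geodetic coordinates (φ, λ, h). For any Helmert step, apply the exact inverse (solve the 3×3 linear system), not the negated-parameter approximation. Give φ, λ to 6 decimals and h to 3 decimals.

start: X=1757380.9456, Y=-3560220.7580, Z=-4977598.5481 m
→ Helmert⁻¹: X=1757932.2895, Y=-3560786.9776, Z=-4977937.3633
→ geod (Bowring, a=6378388.000): φ=-51.60751700°, λ=-63.72481200°, h=2602.1860 m

φ=-51.607517°, λ=-63.724812°, h=2602.186 m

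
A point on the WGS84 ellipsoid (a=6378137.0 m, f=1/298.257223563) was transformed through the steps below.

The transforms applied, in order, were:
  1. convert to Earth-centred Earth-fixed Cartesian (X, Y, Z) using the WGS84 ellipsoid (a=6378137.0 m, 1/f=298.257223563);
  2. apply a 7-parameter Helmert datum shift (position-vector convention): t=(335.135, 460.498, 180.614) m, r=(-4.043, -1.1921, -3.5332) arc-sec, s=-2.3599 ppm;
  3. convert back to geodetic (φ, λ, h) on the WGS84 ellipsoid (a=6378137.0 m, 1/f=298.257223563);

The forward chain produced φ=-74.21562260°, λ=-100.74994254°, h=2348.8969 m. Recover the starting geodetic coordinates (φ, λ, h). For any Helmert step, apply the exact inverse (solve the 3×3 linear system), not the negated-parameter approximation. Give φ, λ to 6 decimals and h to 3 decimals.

start: φ=-74.215623°, λ=-100.749943°, h=2348.897 m
→ ECEF (a=6378137.000, f=1/298.257223563): X=-324738.2911, Y=-1710455.2096, Z=-6117788.8327
→ Helmert⁻¹: X=-325080.2469, Y=-1710805.3943, Z=-6118015.5393
→ geod (Bowring, a=6378137.000): φ=-74.21266000°, λ=-100.75884700°, h=2678.0040 m

φ=-74.212660°, λ=-100.758847°, h=2678.004 m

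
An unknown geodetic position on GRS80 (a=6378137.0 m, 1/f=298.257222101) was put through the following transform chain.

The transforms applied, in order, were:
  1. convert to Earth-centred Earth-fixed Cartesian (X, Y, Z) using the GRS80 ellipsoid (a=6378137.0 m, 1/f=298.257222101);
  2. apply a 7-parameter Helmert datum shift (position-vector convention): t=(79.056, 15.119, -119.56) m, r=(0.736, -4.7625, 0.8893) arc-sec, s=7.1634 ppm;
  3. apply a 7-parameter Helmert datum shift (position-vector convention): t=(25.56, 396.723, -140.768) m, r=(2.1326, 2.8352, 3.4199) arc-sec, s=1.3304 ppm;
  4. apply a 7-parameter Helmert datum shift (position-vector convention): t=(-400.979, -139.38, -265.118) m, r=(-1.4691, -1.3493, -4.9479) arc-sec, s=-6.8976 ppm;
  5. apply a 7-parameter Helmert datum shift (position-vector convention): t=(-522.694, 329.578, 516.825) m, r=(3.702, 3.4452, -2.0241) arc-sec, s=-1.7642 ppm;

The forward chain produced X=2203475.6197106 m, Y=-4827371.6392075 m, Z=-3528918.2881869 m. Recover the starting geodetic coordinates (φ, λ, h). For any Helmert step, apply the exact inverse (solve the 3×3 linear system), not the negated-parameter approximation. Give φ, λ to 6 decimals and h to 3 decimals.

start: X=2203475.6197, Y=-4827371.6392, Z=-3528918.2882 m
→ Helmert⁻¹: X=2204108.5268, Y=-4827751.4486, Z=-3529317.8775
→ Helmert⁻¹: X=2204617.4298, Y=-4827567.3473, Z=-3529125.9072
→ Helmert⁻¹: X=2204557.3936, Y=-4828030.6849, Z=-3528900.2240
→ Helmert⁻¹: X=2204360.2533, Y=-4828033.3144, Z=-3528789.0556
→ geod (Bowring, a=6378137.000): φ=-33.79650100°, λ=-65.45973700°, h=1938.1520 m

φ=-33.796501°, λ=-65.459737°, h=1938.152 m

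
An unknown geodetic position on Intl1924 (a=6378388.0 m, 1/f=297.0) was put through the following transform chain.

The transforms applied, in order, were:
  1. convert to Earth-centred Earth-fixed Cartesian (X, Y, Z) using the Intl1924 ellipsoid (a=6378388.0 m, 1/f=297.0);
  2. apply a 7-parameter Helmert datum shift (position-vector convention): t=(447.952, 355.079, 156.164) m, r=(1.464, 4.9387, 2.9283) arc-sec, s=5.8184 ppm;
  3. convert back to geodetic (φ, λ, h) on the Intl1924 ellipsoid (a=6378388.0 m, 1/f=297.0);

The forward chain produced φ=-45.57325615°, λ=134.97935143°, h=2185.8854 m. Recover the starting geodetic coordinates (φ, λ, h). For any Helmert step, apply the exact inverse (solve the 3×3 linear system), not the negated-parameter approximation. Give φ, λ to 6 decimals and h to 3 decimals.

φ=-45.575077°, λ=134.985118°, h=2306.668 m

start: φ=-45.573256°, λ=134.979351°, h=2185.885 m
→ ECEF (a=6378388.000, f=1/297.0): X=-3162494.1867, Y=3164774.4431, Z=-4533815.3135
→ Helmert⁻¹: X=-3162770.2502, Y=3164413.6724, Z=-4534043.2849
→ geod (Bowring, a=6378388.000): φ=-45.57507700°, λ=134.98511800°, h=2306.6680 m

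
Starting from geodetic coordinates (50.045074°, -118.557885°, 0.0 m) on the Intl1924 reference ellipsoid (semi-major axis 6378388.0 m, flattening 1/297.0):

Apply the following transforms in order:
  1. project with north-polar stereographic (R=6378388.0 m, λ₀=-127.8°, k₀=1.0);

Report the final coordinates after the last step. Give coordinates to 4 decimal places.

E=744798.4763 m, N=-4577204.4458 m

start: φ=50.045074°, λ=-118.557885°, h=0.000 m
→ stereo (R=6378388.0, λ₀=-127.8°): E=744798.4763, N=-4577204.4458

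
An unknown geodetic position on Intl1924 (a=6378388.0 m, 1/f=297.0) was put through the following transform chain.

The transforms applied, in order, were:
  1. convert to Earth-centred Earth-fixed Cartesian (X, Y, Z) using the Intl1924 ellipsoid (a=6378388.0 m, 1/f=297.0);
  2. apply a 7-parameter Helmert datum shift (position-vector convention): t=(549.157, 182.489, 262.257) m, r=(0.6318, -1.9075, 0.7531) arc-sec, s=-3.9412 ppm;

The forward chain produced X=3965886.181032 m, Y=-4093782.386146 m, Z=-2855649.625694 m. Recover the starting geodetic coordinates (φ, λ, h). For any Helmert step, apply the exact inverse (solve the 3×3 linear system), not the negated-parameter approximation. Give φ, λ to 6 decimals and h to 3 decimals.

φ=-26.769858°, λ=-45.914834°, h=968.930 m

start: X=3965886.1810, Y=-4093782.3861, Z=-2855649.6257 m
→ Helmert⁻¹: X=3965311.2932, Y=-4094004.2361, Z=-2855947.2688
→ geod (Bowring, a=6378388.000): φ=-26.76985800°, λ=-45.91483400°, h=968.9300 m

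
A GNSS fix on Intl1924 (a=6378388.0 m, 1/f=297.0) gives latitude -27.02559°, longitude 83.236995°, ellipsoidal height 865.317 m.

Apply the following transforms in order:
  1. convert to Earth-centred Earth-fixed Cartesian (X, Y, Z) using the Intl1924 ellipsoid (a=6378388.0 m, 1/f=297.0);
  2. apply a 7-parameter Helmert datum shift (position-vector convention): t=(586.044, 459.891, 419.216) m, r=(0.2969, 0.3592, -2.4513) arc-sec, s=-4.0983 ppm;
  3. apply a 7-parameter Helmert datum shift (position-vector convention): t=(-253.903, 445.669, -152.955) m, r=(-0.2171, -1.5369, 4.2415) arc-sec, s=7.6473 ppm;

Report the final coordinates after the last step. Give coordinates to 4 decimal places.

start: φ=-27.025590°, λ=83.236995°, h=865.317 m
→ ECEF (a=6378388.000, f=1/297.0): X=669671.0838, Y=5647040.8325, Z=-2881174.6414
→ Helmert 7p (PV): X=670316.4764, Y=5647473.7689, Z=-2880736.6553
→ Helmert 7p (PV): X=669973.0323, Y=5647973.3779, Z=-2880912.5897

X=669973.0323 m, Y=5647973.3779 m, Z=-2880912.5897 m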